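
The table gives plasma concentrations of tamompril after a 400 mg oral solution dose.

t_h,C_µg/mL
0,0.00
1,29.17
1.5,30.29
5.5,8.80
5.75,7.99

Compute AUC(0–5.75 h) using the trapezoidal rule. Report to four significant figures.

AUC = 109.7 µg/mL·h

Trapezoidal AUC_0→5.75:
  [0→1]: (0.00+29.17)/2 × 1 = 14.585
  [1→1.5]: (29.17+30.29)/2 × 0.5 = 14.865
  [1.5→5.5]: (30.29+8.80)/2 × 4 = 78.18
  [5.5→5.75]: (8.80+7.99)/2 × 0.25 = 2.09875
  Sum = 109.72875 µg/mL·h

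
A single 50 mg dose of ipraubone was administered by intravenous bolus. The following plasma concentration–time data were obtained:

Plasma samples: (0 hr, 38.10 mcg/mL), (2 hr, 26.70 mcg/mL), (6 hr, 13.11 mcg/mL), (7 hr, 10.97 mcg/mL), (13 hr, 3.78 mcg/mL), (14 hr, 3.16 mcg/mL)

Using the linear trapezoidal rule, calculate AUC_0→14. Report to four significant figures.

AUC = 204.2 mcg/mL·hr

Trapezoidal AUC_0→14:
  [0→2]: (38.10+26.70)/2 × 2 = 64.8
  [2→6]: (26.70+13.11)/2 × 4 = 79.62
  [6→7]: (13.11+10.97)/2 × 1 = 12.04
  [7→13]: (10.97+3.78)/2 × 6 = 44.25
  [13→14]: (3.78+3.16)/2 × 1 = 3.47
  Sum = 204.18 mcg/mL·hr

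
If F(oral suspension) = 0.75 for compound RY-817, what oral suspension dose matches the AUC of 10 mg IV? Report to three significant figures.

For equal systemic exposure: F × D_ev = D_iv
D_ev = D_iv / F = 10 / 0.75 = 13.3333 mg

D_oral = 13.3 mg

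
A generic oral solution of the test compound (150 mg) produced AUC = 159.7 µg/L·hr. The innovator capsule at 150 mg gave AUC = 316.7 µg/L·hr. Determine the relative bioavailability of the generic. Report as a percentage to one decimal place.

F_rel = (AUC_test/D_test) / (AUC_ref/D_ref)
      = (159.7/150) / (316.7/150)
      = 1.06467 / 2.11133 = 0.5043 = 50.43%

F_rel = 50.4%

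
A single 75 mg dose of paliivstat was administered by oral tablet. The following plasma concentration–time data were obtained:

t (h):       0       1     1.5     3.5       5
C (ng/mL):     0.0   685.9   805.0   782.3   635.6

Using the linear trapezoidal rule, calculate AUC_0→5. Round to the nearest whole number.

Trapezoidal AUC_0→5:
  [0→1]: (0.0+685.9)/2 × 1 = 342.95
  [1→1.5]: (685.9+805.0)/2 × 0.5 = 372.725
  [1.5→3.5]: (805.0+782.3)/2 × 2 = 1587.3
  [3.5→5]: (782.3+635.6)/2 × 1.5 = 1063.425
  Sum = 3366.4 ng/mL·h

AUC = 3366 ng/mL·h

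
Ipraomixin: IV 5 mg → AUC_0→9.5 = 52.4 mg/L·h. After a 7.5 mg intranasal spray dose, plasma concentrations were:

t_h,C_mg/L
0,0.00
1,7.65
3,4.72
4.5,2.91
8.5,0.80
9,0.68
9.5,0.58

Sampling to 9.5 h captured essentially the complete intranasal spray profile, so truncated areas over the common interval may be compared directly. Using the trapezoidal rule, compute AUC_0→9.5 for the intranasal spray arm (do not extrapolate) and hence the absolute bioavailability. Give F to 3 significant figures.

Trapezoidal AUC_0→9.5 (intranasal spray):
  [0→1]: (0.00+7.65)/2 × 1 = 3.825
  [1→3]: (7.65+4.72)/2 × 2 = 12.37
  [3→4.5]: (4.72+2.91)/2 × 1.5 = 5.7225
  [4.5→8.5]: (2.91+0.80)/2 × 4 = 7.42
  [8.5→9]: (0.80+0.68)/2 × 0.5 = 0.37
  [9→9.5]: (0.68+0.58)/2 × 0.5 = 0.315
  Sum = 30.0225 mg/L·h
F = (AUC_ev/D_ev)/(AUC_iv/D_iv) = (30.0225/7.5)/(52.4/5) = 4.003/10.48 = 0.3820

F = 0.382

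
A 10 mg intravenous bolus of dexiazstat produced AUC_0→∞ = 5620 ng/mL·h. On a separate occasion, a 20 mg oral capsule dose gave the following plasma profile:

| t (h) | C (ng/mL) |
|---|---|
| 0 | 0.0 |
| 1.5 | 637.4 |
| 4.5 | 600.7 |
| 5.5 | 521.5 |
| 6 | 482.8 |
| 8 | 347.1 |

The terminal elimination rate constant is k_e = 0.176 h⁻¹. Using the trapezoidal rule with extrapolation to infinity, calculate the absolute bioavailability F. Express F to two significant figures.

Trapezoidal AUC_0→8 (oral capsule):
  [0→1.5]: (0.0+637.4)/2 × 1.5 = 478.05
  [1.5→4.5]: (637.4+600.7)/2 × 3 = 1857.15
  [4.5→5.5]: (600.7+521.5)/2 × 1 = 561.1
  [5.5→6]: (521.5+482.8)/2 × 0.5 = 251.075
  [6→8]: (482.8+347.1)/2 × 2 = 829.9
  Sum = 3977.275 ng/mL·h
Tail: C_last/k_e = 347.1/0.176 = 1972.159
AUC_0→∞ (oral capsule) = 3977.275 + 1972.159 = 5949.434 ng/mL·h
F = (AUC_ev/D_ev)/(AUC_iv/D_iv) = (5949.434/20)/(5620/10) = 297.4717/562 = 0.5293

F = 0.53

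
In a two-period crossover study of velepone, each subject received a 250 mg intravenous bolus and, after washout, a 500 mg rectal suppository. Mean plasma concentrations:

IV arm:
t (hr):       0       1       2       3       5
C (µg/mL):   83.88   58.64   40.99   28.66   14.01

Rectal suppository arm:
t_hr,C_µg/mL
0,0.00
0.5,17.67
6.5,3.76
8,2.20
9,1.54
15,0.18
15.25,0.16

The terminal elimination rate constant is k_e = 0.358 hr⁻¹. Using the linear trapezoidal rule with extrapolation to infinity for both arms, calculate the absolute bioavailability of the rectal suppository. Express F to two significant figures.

Trapezoidal AUC_0→5 (IV):
  [0→1]: (83.88+58.64)/2 × 1 = 71.26
  [1→2]: (58.64+40.99)/2 × 1 = 49.815
  [2→3]: (40.99+28.66)/2 × 1 = 34.825
  [3→5]: (28.66+14.01)/2 × 2 = 42.67
  Sum = 198.57 µg/mL·hr
IV tail: 14.01/0.358 = 39.134; AUC_iv,0→∞ = 198.57 + 39.134 = 237.704 µg/mL·hr
Trapezoidal AUC_0→15.25 (rectal suppository):
  [0→0.5]: (0.00+17.67)/2 × 0.5 = 4.4175
  [0.5→6.5]: (17.67+3.76)/2 × 6 = 64.29
  [6.5→8]: (3.76+2.20)/2 × 1.5 = 4.47
  [8→9]: (2.20+1.54)/2 × 1 = 1.87
  [9→15]: (1.54+0.18)/2 × 6 = 5.16
  [15→15.25]: (0.18+0.16)/2 × 0.25 = 0.0425
  Sum = 80.25 µg/mL·hr
rectal suppository tail: 0.16/0.358 = 0.447; AUC_ev,0→∞ = 80.25 + 0.447 = 80.697 µg/mL·hr
F = (AUC_ev/D_ev)/(AUC_iv/D_iv) = (80.697/500)/(237.704/250) = 0.161394/0.950816 = 0.1697

F = 0.17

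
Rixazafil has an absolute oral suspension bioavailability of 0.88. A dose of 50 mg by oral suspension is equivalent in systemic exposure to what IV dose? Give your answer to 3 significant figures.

Systemic exposure from an extravascular dose = F × D_ev, so the equivalent IV dose is F × D_ev.
D_iv = F × D_ev = 0.88 × 50 = 44 mg

D_iv = 44.0 mg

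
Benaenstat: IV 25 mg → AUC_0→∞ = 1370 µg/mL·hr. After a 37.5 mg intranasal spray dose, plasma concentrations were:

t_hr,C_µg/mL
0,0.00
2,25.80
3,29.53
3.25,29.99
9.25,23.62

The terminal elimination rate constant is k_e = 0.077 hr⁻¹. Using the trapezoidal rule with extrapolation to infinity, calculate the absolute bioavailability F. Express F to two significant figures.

F = 0.26

Trapezoidal AUC_0→9.25 (intranasal spray):
  [0→2]: (0.00+25.80)/2 × 2 = 25.8
  [2→3]: (25.80+29.53)/2 × 1 = 27.665
  [3→3.25]: (29.53+29.99)/2 × 0.25 = 7.44
  [3.25→9.25]: (29.99+23.62)/2 × 6 = 160.83
  Sum = 221.735 µg/mL·hr
Tail: C_last/k_e = 23.62/0.077 = 306.753
AUC_0→∞ (intranasal spray) = 221.735 + 306.753 = 528.488 µg/mL·hr
F = (AUC_ev/D_ev)/(AUC_iv/D_iv) = (528.488/37.5)/(1370/25) = 14.093/54.8 = 0.2572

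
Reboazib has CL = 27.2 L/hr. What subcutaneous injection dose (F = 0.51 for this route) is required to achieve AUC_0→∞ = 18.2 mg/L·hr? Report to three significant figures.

Dose = CL × AUC_0→∞ / F
     = 27.2 × 18.2 / 0.51 = 970.667 mg

Dose = 971 mg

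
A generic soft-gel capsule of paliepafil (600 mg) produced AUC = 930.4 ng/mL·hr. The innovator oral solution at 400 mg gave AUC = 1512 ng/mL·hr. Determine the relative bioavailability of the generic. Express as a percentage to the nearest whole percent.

F_rel = (AUC_test/D_test) / (AUC_ref/D_ref)
      = (930.4/600) / (1512/400)
      = 1.55067 / 3.78 = 0.4102 = 41.02%

F_rel = 41%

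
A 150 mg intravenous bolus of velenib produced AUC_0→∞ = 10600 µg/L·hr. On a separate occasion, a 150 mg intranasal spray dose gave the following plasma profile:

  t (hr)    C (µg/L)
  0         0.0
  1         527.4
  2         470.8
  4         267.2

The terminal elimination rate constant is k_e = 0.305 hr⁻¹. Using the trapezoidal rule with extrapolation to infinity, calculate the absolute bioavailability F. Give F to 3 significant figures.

F = 0.224

Trapezoidal AUC_0→4 (intranasal spray):
  [0→1]: (0.0+527.4)/2 × 1 = 263.7
  [1→2]: (527.4+470.8)/2 × 1 = 499.1
  [2→4]: (470.8+267.2)/2 × 2 = 738.0
  Sum = 1500.8 µg/L·hr
Tail: C_last/k_e = 267.2/0.305 = 876.066
AUC_0→∞ (intranasal spray) = 1500.8 + 876.066 = 2376.866 µg/L·hr
F = (AUC_ev/D_ev)/(AUC_iv/D_iv) = (2376.866/150)/(10600/150) = 15.8458/70.6667 = 0.2242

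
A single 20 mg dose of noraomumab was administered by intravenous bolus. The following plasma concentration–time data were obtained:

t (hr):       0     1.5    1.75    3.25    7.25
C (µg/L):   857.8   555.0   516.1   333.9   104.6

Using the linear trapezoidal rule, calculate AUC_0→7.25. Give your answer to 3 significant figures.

AUC = 2710 µg/L·hr

Trapezoidal AUC_0→7.25:
  [0→1.5]: (857.8+555.0)/2 × 1.5 = 1059.6
  [1.5→1.75]: (555.0+516.1)/2 × 0.25 = 133.8875
  [1.75→3.25]: (516.1+333.9)/2 × 1.5 = 637.5
  [3.25→7.25]: (333.9+104.6)/2 × 4 = 877.0
  Sum = 2707.9875 µg/L·hr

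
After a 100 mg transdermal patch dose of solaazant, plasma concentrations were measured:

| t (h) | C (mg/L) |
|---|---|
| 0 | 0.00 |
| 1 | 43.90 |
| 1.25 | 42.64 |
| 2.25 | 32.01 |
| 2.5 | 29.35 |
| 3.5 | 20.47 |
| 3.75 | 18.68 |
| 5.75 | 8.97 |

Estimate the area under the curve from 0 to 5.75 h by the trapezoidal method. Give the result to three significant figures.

Trapezoidal AUC_0→5.75:
  [0→1]: (0.00+43.90)/2 × 1 = 21.95
  [1→1.25]: (43.90+42.64)/2 × 0.25 = 10.8175
  [1.25→2.25]: (42.64+32.01)/2 × 1 = 37.325
  [2.25→2.5]: (32.01+29.35)/2 × 0.25 = 7.67
  [2.5→3.5]: (29.35+20.47)/2 × 1 = 24.91
  [3.5→3.75]: (20.47+18.68)/2 × 0.25 = 4.89375
  [3.75→5.75]: (18.68+8.97)/2 × 2 = 27.65
  Sum = 135.21625 mg/L·h

AUC = 135 mg/L·h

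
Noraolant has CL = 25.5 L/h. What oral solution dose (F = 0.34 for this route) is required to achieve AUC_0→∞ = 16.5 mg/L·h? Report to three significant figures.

Dose = 1240 mg

Dose = CL × AUC_0→∞ / F
     = 25.5 × 16.5 / 0.34 = 1237.5 mg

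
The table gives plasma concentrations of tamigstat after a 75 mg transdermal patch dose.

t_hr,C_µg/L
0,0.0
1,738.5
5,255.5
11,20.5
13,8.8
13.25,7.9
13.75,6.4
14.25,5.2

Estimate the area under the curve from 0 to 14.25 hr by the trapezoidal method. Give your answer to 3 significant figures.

Trapezoidal AUC_0→14.25:
  [0→1]: (0.0+738.5)/2 × 1 = 369.25
  [1→5]: (738.5+255.5)/2 × 4 = 1988.0
  [5→11]: (255.5+20.5)/2 × 6 = 828.0
  [11→13]: (20.5+8.8)/2 × 2 = 29.3
  [13→13.25]: (8.8+7.9)/2 × 0.25 = 2.0875
  [13.25→13.75]: (7.9+6.4)/2 × 0.5 = 3.575
  [13.75→14.25]: (6.4+5.2)/2 × 0.5 = 2.9
  Sum = 3223.1125 µg/L·hr

AUC = 3220 µg/L·hr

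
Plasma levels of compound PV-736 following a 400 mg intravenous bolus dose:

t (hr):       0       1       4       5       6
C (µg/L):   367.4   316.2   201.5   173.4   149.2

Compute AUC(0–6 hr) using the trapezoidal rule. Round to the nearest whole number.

Trapezoidal AUC_0→6:
  [0→1]: (367.4+316.2)/2 × 1 = 341.8
  [1→4]: (316.2+201.5)/2 × 3 = 776.55
  [4→5]: (201.5+173.4)/2 × 1 = 187.45
  [5→6]: (173.4+149.2)/2 × 1 = 161.3
  Sum = 1467.1 µg/L·hr

AUC = 1467 µg/L·hr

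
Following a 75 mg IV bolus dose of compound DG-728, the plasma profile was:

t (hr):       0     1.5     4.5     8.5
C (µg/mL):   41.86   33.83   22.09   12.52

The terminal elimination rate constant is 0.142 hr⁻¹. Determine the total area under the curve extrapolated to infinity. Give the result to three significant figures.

AUC = 298 µg/mL·hr

Trapezoidal AUC_0→8.5:
  [0→1.5]: (41.86+33.83)/2 × 1.5 = 56.7675
  [1.5→4.5]: (33.83+22.09)/2 × 3 = 83.88
  [4.5→8.5]: (22.09+12.52)/2 × 4 = 69.22
  Sum = 209.8675 µg/mL·hr
Extrapolated tail: C_last / k_e = 12.52 / 0.142 = 88.169
AUC_0→∞ = 209.8675 + 88.169 = 298.0365 µg/mL·hr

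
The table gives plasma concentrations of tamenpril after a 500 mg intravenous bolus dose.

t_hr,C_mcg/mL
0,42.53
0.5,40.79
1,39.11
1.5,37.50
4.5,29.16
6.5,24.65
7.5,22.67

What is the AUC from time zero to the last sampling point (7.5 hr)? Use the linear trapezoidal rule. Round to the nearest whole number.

Trapezoidal AUC_0→7.5:
  [0→0.5]: (42.53+40.79)/2 × 0.5 = 20.83
  [0.5→1]: (40.79+39.11)/2 × 0.5 = 19.975
  [1→1.5]: (39.11+37.50)/2 × 0.5 = 19.1525
  [1.5→4.5]: (37.50+29.16)/2 × 3 = 99.99
  [4.5→6.5]: (29.16+24.65)/2 × 2 = 53.81
  [6.5→7.5]: (24.65+22.67)/2 × 1 = 23.66
  Sum = 237.4175 mcg/mL·hr

AUC = 237 mcg/mL·hr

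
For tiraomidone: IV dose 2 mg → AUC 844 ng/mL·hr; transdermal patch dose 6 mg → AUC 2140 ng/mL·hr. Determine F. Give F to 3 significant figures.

F = (AUC_ev / D_ev) / (AUC_iv / D_iv)
  = (2140/6) / (844/2)
  = 356.667 / 422 = 0.8452

F = 0.845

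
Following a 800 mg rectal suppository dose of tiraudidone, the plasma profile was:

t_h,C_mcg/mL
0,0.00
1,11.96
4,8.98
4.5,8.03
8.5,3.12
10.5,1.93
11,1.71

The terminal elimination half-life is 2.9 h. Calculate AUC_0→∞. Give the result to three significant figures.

AUC = 77.1 mcg/mL·h

Trapezoidal AUC_0→11:
  [0→1]: (0.00+11.96)/2 × 1 = 5.98
  [1→4]: (11.96+8.98)/2 × 3 = 31.41
  [4→4.5]: (8.98+8.03)/2 × 0.5 = 4.2525
  [4.5→8.5]: (8.03+3.12)/2 × 4 = 22.3
  [8.5→10.5]: (3.12+1.93)/2 × 2 = 5.05
  [10.5→11]: (1.93+1.71)/2 × 0.5 = 0.91
  Sum = 69.9025 mcg/mL·h
k_e = ln2 / t½ = 0.693147 / 2.9 = 0.2390 h^-1
Extrapolated tail: C_last / k_e = 1.71 / 0.239 = 7.155
AUC_0→∞ = 69.9025 + 7.155 = 77.0575 mcg/mL·h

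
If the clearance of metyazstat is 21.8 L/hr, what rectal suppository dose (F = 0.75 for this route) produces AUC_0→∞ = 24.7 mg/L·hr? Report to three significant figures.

Dose = 718 mg

Dose = CL × AUC_0→∞ / F
     = 21.8 × 24.7 / 0.75 = 717.947 mg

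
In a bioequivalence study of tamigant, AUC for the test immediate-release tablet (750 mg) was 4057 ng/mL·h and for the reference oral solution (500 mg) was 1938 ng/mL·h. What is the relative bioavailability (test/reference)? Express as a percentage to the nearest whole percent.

F_rel = 140%

F_rel = (AUC_test/D_test) / (AUC_ref/D_ref)
      = (4057/750) / (1938/500)
      = 5.40933 / 3.876 = 1.3956 = 139.56%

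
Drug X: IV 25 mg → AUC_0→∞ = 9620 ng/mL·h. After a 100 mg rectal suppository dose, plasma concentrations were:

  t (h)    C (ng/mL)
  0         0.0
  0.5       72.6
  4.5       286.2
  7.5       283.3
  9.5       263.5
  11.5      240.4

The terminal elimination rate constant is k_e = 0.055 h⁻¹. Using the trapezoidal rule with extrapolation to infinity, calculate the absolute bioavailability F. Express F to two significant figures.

F = 0.18

Trapezoidal AUC_0→11.5 (rectal suppository):
  [0→0.5]: (0.0+72.6)/2 × 0.5 = 18.15
  [0.5→4.5]: (72.6+286.2)/2 × 4 = 717.6
  [4.5→7.5]: (286.2+283.3)/2 × 3 = 854.25
  [7.5→9.5]: (283.3+263.5)/2 × 2 = 546.8
  [9.5→11.5]: (263.5+240.4)/2 × 2 = 503.9
  Sum = 2640.7 ng/mL·h
Tail: C_last/k_e = 240.4/0.055 = 4370.909
AUC_0→∞ (rectal suppository) = 2640.7 + 4370.909 = 7011.609 ng/mL·h
F = (AUC_ev/D_ev)/(AUC_iv/D_iv) = (7011.609/100)/(9620/25) = 70.11609/384.8 = 0.1822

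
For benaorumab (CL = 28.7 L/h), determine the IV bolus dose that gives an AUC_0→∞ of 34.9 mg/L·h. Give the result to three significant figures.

Dose_iv = CL × AUC_0→∞
     = 28.7 × 34.9 = 1001.63 mg

Dose = 1000 mg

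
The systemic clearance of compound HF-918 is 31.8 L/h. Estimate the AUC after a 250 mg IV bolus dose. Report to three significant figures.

AUC = 7.86 mg/L·h

AUC_0→∞ = Dose_iv / CL
        = 250 / 31.8 = 7.86164 mg/L·h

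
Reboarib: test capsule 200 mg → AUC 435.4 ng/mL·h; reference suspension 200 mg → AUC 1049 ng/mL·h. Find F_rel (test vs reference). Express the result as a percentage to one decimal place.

F_rel = (AUC_test/D_test) / (AUC_ref/D_ref)
      = (435.4/200) / (1049/200)
      = 2.177 / 5.245 = 0.4151 = 41.51%

F_rel = 41.5%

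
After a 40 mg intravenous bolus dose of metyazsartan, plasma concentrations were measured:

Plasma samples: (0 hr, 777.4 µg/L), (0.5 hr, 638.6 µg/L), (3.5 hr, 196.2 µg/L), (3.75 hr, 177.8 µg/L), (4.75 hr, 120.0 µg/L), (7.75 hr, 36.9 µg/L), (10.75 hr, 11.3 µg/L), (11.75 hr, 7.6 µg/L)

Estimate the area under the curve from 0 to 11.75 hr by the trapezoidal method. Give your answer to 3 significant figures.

Trapezoidal AUC_0→11.75:
  [0→0.5]: (777.4+638.6)/2 × 0.5 = 354.0
  [0.5→3.5]: (638.6+196.2)/2 × 3 = 1252.2
  [3.5→3.75]: (196.2+177.8)/2 × 0.25 = 46.75
  [3.75→4.75]: (177.8+120.0)/2 × 1 = 148.9
  [4.75→7.75]: (120.0+36.9)/2 × 3 = 235.35
  [7.75→10.75]: (36.9+11.3)/2 × 3 = 72.3
  [10.75→11.75]: (11.3+7.6)/2 × 1 = 9.45
  Sum = 2118.95 µg/L·hr

AUC = 2120 µg/L·hr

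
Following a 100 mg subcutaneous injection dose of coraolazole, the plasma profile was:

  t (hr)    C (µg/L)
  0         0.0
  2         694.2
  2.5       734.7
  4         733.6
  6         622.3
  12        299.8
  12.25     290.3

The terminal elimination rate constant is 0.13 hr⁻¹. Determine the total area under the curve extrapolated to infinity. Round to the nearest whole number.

AUC = 8582 µg/L·hr

Trapezoidal AUC_0→12.25:
  [0→2]: (0.0+694.2)/2 × 2 = 694.2
  [2→2.5]: (694.2+734.7)/2 × 0.5 = 357.225
  [2.5→4]: (734.7+733.6)/2 × 1.5 = 1101.225
  [4→6]: (733.6+622.3)/2 × 2 = 1355.9
  [6→12]: (622.3+299.8)/2 × 6 = 2766.3
  [12→12.25]: (299.8+290.3)/2 × 0.25 = 73.7625
  Sum = 6348.6125 µg/L·hr
Extrapolated tail: C_last / k_e = 290.3 / 0.13 = 2233.077
AUC_0→∞ = 6348.6125 + 2233.077 = 8581.6895 µg/L·hr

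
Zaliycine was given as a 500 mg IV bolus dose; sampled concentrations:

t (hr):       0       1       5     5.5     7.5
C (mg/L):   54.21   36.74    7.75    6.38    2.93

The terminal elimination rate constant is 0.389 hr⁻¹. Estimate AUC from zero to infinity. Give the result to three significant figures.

Trapezoidal AUC_0→7.5:
  [0→1]: (54.21+36.74)/2 × 1 = 45.475
  [1→5]: (36.74+7.75)/2 × 4 = 88.98
  [5→5.5]: (7.75+6.38)/2 × 0.5 = 3.5325
  [5.5→7.5]: (6.38+2.93)/2 × 2 = 9.31
  Sum = 147.2975 mg/L·hr
Extrapolated tail: C_last / k_e = 2.93 / 0.389 = 7.532
AUC_0→∞ = 147.2975 + 7.532 = 154.8295 mg/L·hr

AUC = 155 mg/L·hr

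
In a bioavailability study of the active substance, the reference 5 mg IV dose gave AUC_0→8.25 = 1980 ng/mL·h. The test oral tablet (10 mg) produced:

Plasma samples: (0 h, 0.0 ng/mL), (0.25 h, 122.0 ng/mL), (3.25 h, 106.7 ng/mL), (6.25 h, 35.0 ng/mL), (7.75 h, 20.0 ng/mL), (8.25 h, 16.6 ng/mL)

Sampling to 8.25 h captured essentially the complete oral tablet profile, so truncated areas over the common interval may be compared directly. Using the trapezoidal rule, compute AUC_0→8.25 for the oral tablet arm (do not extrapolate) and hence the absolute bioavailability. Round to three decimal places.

F = 0.157

Trapezoidal AUC_0→8.25 (oral tablet):
  [0→0.25]: (0.0+122.0)/2 × 0.25 = 15.25
  [0.25→3.25]: (122.0+106.7)/2 × 3 = 343.05
  [3.25→6.25]: (106.7+35.0)/2 × 3 = 212.55
  [6.25→7.75]: (35.0+20.0)/2 × 1.5 = 41.25
  [7.75→8.25]: (20.0+16.6)/2 × 0.5 = 9.15
  Sum = 621.25 ng/mL·h
F = (AUC_ev/D_ev)/(AUC_iv/D_iv) = (621.25/10)/(1980/5) = 62.125/396 = 0.1569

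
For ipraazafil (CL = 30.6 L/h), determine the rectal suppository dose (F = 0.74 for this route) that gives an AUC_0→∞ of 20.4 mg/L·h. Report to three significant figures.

Dose = 844 mg

Dose = CL × AUC_0→∞ / F
     = 30.6 × 20.4 / 0.74 = 843.568 mg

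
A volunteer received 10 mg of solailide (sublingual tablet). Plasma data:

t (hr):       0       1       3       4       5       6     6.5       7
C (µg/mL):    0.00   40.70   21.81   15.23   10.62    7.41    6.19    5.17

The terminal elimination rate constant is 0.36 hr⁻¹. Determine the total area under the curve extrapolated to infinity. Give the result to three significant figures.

Trapezoidal AUC_0→7:
  [0→1]: (0.00+40.70)/2 × 1 = 20.35
  [1→3]: (40.70+21.81)/2 × 2 = 62.51
  [3→4]: (21.81+15.23)/2 × 1 = 18.52
  [4→5]: (15.23+10.62)/2 × 1 = 12.925
  [5→6]: (10.62+7.41)/2 × 1 = 9.015
  [6→6.5]: (7.41+6.19)/2 × 0.5 = 3.4
  [6.5→7]: (6.19+5.17)/2 × 0.5 = 2.84
  Sum = 129.56 µg/mL·hr
Extrapolated tail: C_last / k_e = 5.17 / 0.36 = 14.361
AUC_0→∞ = 129.56 + 14.361 = 143.921 µg/mL·hr

AUC = 144 µg/mL·hr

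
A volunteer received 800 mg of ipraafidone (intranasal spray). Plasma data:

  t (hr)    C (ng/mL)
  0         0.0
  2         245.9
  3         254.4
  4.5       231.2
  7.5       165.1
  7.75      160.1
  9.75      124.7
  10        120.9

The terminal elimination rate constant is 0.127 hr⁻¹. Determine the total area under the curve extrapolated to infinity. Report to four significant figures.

Trapezoidal AUC_0→10:
  [0→2]: (0.0+245.9)/2 × 2 = 245.9
  [2→3]: (245.9+254.4)/2 × 1 = 250.15
  [3→4.5]: (254.4+231.2)/2 × 1.5 = 364.2
  [4.5→7.5]: (231.2+165.1)/2 × 3 = 594.45
  [7.5→7.75]: (165.1+160.1)/2 × 0.25 = 40.65
  [7.75→9.75]: (160.1+124.7)/2 × 2 = 284.8
  [9.75→10]: (124.7+120.9)/2 × 0.25 = 30.7
  Sum = 1810.85 ng/mL·hr
Extrapolated tail: C_last / k_e = 120.9 / 0.127 = 951.969
AUC_0→∞ = 1810.85 + 951.969 = 2762.819 ng/mL·hr

AUC = 2763 ng/mL·hr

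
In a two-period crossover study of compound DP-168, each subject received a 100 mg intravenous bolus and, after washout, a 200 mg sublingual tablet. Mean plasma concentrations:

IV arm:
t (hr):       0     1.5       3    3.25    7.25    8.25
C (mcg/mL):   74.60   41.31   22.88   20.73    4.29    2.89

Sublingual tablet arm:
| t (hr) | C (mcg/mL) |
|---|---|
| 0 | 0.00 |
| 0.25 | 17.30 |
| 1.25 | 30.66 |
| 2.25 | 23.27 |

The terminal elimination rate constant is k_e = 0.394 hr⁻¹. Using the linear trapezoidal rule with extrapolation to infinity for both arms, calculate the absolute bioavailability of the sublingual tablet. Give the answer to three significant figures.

F = 0.278

Trapezoidal AUC_0→8.25 (IV):
  [0→1.5]: (74.60+41.31)/2 × 1.5 = 86.9325
  [1.5→3]: (41.31+22.88)/2 × 1.5 = 48.1425
  [3→3.25]: (22.88+20.73)/2 × 0.25 = 5.45125
  [3.25→7.25]: (20.73+4.29)/2 × 4 = 50.04
  [7.25→8.25]: (4.29+2.89)/2 × 1 = 3.59
  Sum = 194.15625 mcg/mL·hr
IV tail: 2.89/0.394 = 7.335; AUC_iv,0→∞ = 194.15625 + 7.335 = 201.49125 mcg/mL·hr
Trapezoidal AUC_0→2.25 (sublingual tablet):
  [0→0.25]: (0.00+17.30)/2 × 0.25 = 2.1625
  [0.25→1.25]: (17.30+30.66)/2 × 1 = 23.98
  [1.25→2.25]: (30.66+23.27)/2 × 1 = 26.965
  Sum = 53.1075 mcg/mL·hr
sublingual tablet tail: 23.27/0.394 = 59.061; AUC_ev,0→∞ = 53.1075 + 59.061 = 112.1685 mcg/mL·hr
F = (AUC_ev/D_ev)/(AUC_iv/D_iv) = (112.1685/200)/(201.49125/100) = 0.5608425/2.0149125 = 0.2783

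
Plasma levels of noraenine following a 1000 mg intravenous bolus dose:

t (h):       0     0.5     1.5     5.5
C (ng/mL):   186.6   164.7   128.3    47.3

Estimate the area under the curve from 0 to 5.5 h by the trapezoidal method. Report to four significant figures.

AUC = 585.5 ng/mL·h

Trapezoidal AUC_0→5.5:
  [0→0.5]: (186.6+164.7)/2 × 0.5 = 87.825
  [0.5→1.5]: (164.7+128.3)/2 × 1 = 146.5
  [1.5→5.5]: (128.3+47.3)/2 × 4 = 351.2
  Sum = 585.525 ng/mL·h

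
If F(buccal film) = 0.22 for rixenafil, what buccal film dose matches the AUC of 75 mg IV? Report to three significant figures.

For equal systemic exposure: F × D_ev = D_iv
D_ev = D_iv / F = 75 / 0.22 = 340.909 mg

D_buccal = 341 mg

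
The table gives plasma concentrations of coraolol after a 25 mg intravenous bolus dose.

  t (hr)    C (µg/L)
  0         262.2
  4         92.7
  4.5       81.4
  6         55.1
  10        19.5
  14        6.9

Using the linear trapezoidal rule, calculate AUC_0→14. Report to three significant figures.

AUC = 1060 µg/L·hr

Trapezoidal AUC_0→14:
  [0→4]: (262.2+92.7)/2 × 4 = 709.8
  [4→4.5]: (92.7+81.4)/2 × 0.5 = 43.525
  [4.5→6]: (81.4+55.1)/2 × 1.5 = 102.375
  [6→10]: (55.1+19.5)/2 × 4 = 149.2
  [10→14]: (19.5+6.9)/2 × 4 = 52.8
  Sum = 1057.7 µg/L·hr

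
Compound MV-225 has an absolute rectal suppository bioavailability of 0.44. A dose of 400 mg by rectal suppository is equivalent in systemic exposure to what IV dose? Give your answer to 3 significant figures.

D_iv = 176 mg

Systemic exposure from an extravascular dose = F × D_ev, so the equivalent IV dose is F × D_ev.
D_iv = F × D_ev = 0.44 × 400 = 176 mg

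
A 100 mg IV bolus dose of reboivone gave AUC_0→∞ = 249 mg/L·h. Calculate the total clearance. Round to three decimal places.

CL = 0.402 L/h

CL = Dose_iv / AUC_0→∞
   = 100 / 249 = 0.401606 L/h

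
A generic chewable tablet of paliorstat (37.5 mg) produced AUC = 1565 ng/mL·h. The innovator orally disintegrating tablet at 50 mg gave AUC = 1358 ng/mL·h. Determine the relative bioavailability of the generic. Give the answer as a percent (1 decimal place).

F_rel = (AUC_test/D_test) / (AUC_ref/D_ref)
      = (1565/37.5) / (1358/50)
      = 41.7333 / 27.16 = 1.5366 = 153.66%

F_rel = 153.7%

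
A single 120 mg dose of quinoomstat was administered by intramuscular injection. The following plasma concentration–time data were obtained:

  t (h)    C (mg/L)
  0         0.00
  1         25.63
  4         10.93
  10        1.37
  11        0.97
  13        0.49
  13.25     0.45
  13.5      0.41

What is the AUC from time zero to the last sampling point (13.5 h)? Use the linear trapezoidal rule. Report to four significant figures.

Trapezoidal AUC_0→13.5:
  [0→1]: (0.00+25.63)/2 × 1 = 12.815
  [1→4]: (25.63+10.93)/2 × 3 = 54.84
  [4→10]: (10.93+1.37)/2 × 6 = 36.9
  [10→11]: (1.37+0.97)/2 × 1 = 1.17
  [11→13]: (0.97+0.49)/2 × 2 = 1.46
  [13→13.25]: (0.49+0.45)/2 × 0.25 = 0.1175
  [13.25→13.5]: (0.45+0.41)/2 × 0.25 = 0.1075
  Sum = 107.41 mg/L·h

AUC = 107.4 mg/L·h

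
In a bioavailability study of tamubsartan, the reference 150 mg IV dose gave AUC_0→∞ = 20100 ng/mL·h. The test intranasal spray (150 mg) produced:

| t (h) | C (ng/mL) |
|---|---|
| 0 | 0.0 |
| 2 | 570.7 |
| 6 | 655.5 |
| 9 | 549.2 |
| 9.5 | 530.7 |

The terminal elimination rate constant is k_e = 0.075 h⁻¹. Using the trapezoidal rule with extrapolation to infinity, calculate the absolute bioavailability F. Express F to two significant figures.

F = 0.61

Trapezoidal AUC_0→9.5 (intranasal spray):
  [0→2]: (0.0+570.7)/2 × 2 = 570.7
  [2→6]: (570.7+655.5)/2 × 4 = 2452.4
  [6→9]: (655.5+549.2)/2 × 3 = 1807.05
  [9→9.5]: (549.2+530.7)/2 × 0.5 = 269.975
  Sum = 5100.125 ng/mL·h
Tail: C_last/k_e = 530.7/0.075 = 7076.000
AUC_0→∞ (intranasal spray) = 5100.125 + 7076.000 = 12176.125 ng/mL·h
F = (AUC_ev/D_ev)/(AUC_iv/D_iv) = (12176.125/150)/(20100/150) = 81.1742/134 = 0.6058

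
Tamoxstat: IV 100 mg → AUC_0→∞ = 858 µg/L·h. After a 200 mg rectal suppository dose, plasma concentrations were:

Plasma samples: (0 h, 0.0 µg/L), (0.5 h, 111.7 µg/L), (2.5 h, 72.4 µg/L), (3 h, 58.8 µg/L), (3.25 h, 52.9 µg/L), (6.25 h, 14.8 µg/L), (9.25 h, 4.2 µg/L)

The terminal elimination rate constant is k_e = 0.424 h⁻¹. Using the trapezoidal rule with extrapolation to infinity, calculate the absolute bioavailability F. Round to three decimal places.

F = 0.232

Trapezoidal AUC_0→9.25 (rectal suppository):
  [0→0.5]: (0.0+111.7)/2 × 0.5 = 27.925
  [0.5→2.5]: (111.7+72.4)/2 × 2 = 184.1
  [2.5→3]: (72.4+58.8)/2 × 0.5 = 32.8
  [3→3.25]: (58.8+52.9)/2 × 0.25 = 13.9625
  [3.25→6.25]: (52.9+14.8)/2 × 3 = 101.55
  [6.25→9.25]: (14.8+4.2)/2 × 3 = 28.5
  Sum = 388.8375 µg/L·h
Tail: C_last/k_e = 4.2/0.424 = 9.906
AUC_0→∞ (rectal suppository) = 388.8375 + 9.906 = 398.7435 µg/L·h
F = (AUC_ev/D_ev)/(AUC_iv/D_iv) = (398.7435/200)/(858/100) = 1.9937175/8.58 = 0.2324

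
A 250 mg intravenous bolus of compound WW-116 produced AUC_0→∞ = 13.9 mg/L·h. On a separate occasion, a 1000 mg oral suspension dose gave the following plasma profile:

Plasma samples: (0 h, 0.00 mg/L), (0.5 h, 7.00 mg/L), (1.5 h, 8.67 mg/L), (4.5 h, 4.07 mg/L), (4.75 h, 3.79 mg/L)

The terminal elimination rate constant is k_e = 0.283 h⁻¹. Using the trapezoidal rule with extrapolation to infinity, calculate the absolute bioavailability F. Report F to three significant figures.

F = 0.775

Trapezoidal AUC_0→4.75 (oral suspension):
  [0→0.5]: (0.00+7.00)/2 × 0.5 = 1.75
  [0.5→1.5]: (7.00+8.67)/2 × 1 = 7.835
  [1.5→4.5]: (8.67+4.07)/2 × 3 = 19.11
  [4.5→4.75]: (4.07+3.79)/2 × 0.25 = 0.9825
  Sum = 29.6775 mg/L·h
Tail: C_last/k_e = 3.79/0.283 = 13.392
AUC_0→∞ (oral suspension) = 29.6775 + 13.392 = 43.0695 mg/L·h
F = (AUC_ev/D_ev)/(AUC_iv/D_iv) = (43.0695/1000)/(13.9/250) = 0.0430695/0.0556 = 0.7746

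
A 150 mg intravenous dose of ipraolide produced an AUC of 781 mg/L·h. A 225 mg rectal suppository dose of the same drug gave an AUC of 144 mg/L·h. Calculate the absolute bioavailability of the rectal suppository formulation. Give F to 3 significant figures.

F = (AUC_ev / D_ev) / (AUC_iv / D_iv)
  = (144/225) / (781/150)
  = 0.64 / 5.20667 = 0.1229

F = 0.123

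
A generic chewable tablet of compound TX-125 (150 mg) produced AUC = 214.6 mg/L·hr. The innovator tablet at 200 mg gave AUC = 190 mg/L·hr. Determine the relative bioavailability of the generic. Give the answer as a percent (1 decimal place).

F_rel = 150.6%

F_rel = (AUC_test/D_test) / (AUC_ref/D_ref)
      = (214.6/150) / (190/200)
      = 1.43067 / 0.95 = 1.5060 = 150.60%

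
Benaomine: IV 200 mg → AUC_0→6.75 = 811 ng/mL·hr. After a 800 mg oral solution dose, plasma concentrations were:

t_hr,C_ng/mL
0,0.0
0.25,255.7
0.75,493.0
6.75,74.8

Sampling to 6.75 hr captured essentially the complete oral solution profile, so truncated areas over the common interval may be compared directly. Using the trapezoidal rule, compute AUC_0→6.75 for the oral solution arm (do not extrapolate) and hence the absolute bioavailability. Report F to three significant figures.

Trapezoidal AUC_0→6.75 (oral solution):
  [0→0.25]: (0.0+255.7)/2 × 0.25 = 31.9625
  [0.25→0.75]: (255.7+493.0)/2 × 0.5 = 187.175
  [0.75→6.75]: (493.0+74.8)/2 × 6 = 1703.4
  Sum = 1922.5375 ng/mL·hr
F = (AUC_ev/D_ev)/(AUC_iv/D_iv) = (1922.5375/800)/(811/200) = 2.40317/4.055 = 0.5926

F = 0.593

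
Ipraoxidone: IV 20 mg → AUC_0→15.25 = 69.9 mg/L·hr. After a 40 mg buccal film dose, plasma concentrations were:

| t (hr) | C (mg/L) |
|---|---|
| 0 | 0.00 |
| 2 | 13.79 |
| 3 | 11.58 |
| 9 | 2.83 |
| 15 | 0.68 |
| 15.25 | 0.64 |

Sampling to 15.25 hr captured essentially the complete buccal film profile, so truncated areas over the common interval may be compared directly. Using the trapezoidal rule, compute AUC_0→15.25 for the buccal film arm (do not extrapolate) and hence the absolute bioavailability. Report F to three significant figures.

F = 0.575

Trapezoidal AUC_0→15.25 (buccal film):
  [0→2]: (0.00+13.79)/2 × 2 = 13.79
  [2→3]: (13.79+11.58)/2 × 1 = 12.685
  [3→9]: (11.58+2.83)/2 × 6 = 43.23
  [9→15]: (2.83+0.68)/2 × 6 = 10.53
  [15→15.25]: (0.68+0.64)/2 × 0.25 = 0.165
  Sum = 80.4 mg/L·hr
F = (AUC_ev/D_ev)/(AUC_iv/D_iv) = (80.4/40)/(69.9/20) = 2.01/3.495 = 0.5751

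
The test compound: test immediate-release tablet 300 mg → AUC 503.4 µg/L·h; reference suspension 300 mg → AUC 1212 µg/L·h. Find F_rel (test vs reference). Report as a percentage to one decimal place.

F_rel = 41.5%

F_rel = (AUC_test/D_test) / (AUC_ref/D_ref)
      = (503.4/300) / (1212/300)
      = 1.678 / 4.04 = 0.4153 = 41.53%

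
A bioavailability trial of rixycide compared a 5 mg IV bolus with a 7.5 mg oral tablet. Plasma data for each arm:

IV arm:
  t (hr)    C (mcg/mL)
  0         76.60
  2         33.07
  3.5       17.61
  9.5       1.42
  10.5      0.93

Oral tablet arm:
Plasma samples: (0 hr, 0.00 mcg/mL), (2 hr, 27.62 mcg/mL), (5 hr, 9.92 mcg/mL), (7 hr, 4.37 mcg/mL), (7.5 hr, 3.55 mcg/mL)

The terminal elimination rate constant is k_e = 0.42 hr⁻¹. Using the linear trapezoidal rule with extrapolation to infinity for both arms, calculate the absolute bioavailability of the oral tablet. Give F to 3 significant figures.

F = 0.348

Trapezoidal AUC_0→10.5 (IV):
  [0→2]: (76.60+33.07)/2 × 2 = 109.67
  [2→3.5]: (33.07+17.61)/2 × 1.5 = 38.01
  [3.5→9.5]: (17.61+1.42)/2 × 6 = 57.09
  [9.5→10.5]: (1.42+0.93)/2 × 1 = 1.175
  Sum = 205.945 mcg/mL·hr
IV tail: 0.93/0.42 = 2.214; AUC_iv,0→∞ = 205.945 + 2.214 = 208.159 mcg/mL·hr
Trapezoidal AUC_0→7.5 (oral tablet):
  [0→2]: (0.00+27.62)/2 × 2 = 27.62
  [2→5]: (27.62+9.92)/2 × 3 = 56.31
  [5→7]: (9.92+4.37)/2 × 2 = 14.29
  [7→7.5]: (4.37+3.55)/2 × 0.5 = 1.98
  Sum = 100.2 mcg/mL·hr
oral tablet tail: 3.55/0.42 = 8.452; AUC_ev,0→∞ = 100.2 + 8.452 = 108.652 mcg/mL·hr
F = (AUC_ev/D_ev)/(AUC_iv/D_iv) = (108.652/7.5)/(208.159/5) = 14.4869/41.6318 = 0.3480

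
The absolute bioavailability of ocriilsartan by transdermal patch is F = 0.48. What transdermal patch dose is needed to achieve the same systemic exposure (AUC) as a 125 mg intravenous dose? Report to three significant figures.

For equal systemic exposure: F × D_ev = D_iv
D_ev = D_iv / F = 125 / 0.48 = 260.417 mg

D_transdermal = 260 mg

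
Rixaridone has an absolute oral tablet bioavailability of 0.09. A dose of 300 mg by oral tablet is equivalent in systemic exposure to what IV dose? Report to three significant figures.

D_iv = 27.0 mg

Systemic exposure from an extravascular dose = F × D_ev, so the equivalent IV dose is F × D_ev.
D_iv = F × D_ev = 0.09 × 300 = 27 mg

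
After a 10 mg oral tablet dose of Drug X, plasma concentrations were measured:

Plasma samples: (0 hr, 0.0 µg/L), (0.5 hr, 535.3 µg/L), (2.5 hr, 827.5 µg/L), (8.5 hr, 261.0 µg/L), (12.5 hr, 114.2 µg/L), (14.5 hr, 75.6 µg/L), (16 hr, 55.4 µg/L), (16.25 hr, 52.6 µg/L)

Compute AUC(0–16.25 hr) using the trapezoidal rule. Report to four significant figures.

AUC = 5814 µg/L·hr

Trapezoidal AUC_0→16.25:
  [0→0.5]: (0.0+535.3)/2 × 0.5 = 133.825
  [0.5→2.5]: (535.3+827.5)/2 × 2 = 1362.8
  [2.5→8.5]: (827.5+261.0)/2 × 6 = 3265.5
  [8.5→12.5]: (261.0+114.2)/2 × 4 = 750.4
  [12.5→14.5]: (114.2+75.6)/2 × 2 = 189.8
  [14.5→16]: (75.6+55.4)/2 × 1.5 = 98.25
  [16→16.25]: (55.4+52.6)/2 × 0.25 = 13.5
  Sum = 5814.075 µg/L·hr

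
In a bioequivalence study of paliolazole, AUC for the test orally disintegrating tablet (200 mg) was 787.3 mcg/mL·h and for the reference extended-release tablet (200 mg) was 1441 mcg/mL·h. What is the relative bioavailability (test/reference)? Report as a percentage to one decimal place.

F_rel = 54.6%

F_rel = (AUC_test/D_test) / (AUC_ref/D_ref)
      = (787.3/200) / (1441/200)
      = 3.9365 / 7.205 = 0.5464 = 54.64%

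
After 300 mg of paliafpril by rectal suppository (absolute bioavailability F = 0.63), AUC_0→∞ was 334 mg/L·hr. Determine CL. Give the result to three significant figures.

CL = 0.566 L/hr

CL = F × Dose / AUC_0→∞
   = 0.63 × 300 / 334 = 0.565868 L/hr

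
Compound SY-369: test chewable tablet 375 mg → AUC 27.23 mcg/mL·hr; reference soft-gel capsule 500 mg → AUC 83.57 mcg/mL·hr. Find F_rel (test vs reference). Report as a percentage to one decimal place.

F_rel = 43.4%

F_rel = (AUC_test/D_test) / (AUC_ref/D_ref)
      = (27.23/375) / (83.57/500)
      = 0.0726133 / 0.16714 = 0.4344 = 43.44%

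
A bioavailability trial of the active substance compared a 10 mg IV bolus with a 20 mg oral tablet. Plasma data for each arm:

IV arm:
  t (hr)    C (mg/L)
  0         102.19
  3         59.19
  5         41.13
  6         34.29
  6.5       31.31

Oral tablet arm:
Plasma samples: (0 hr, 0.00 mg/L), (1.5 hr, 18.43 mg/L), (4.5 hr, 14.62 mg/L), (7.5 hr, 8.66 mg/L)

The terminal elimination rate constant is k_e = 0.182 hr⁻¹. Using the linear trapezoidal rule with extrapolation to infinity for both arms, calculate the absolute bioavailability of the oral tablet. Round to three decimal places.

Trapezoidal AUC_0→6.5 (IV):
  [0→3]: (102.19+59.19)/2 × 3 = 242.07
  [3→5]: (59.19+41.13)/2 × 2 = 100.32
  [5→6]: (41.13+34.29)/2 × 1 = 37.71
  [6→6.5]: (34.29+31.31)/2 × 0.5 = 16.4
  Sum = 396.5 mg/L·hr
IV tail: 31.31/0.182 = 172.033; AUC_iv,0→∞ = 396.5 + 172.033 = 568.533 mg/L·hr
Trapezoidal AUC_0→7.5 (oral tablet):
  [0→1.5]: (0.00+18.43)/2 × 1.5 = 13.8225
  [1.5→4.5]: (18.43+14.62)/2 × 3 = 49.575
  [4.5→7.5]: (14.62+8.66)/2 × 3 = 34.92
  Sum = 98.3175 mg/L·hr
oral tablet tail: 8.66/0.182 = 47.582; AUC_ev,0→∞ = 98.3175 + 47.582 = 145.8995 mg/L·hr
F = (AUC_ev/D_ev)/(AUC_iv/D_iv) = (145.8995/20)/(568.533/10) = 7.294975/56.8533 = 0.1283

F = 0.128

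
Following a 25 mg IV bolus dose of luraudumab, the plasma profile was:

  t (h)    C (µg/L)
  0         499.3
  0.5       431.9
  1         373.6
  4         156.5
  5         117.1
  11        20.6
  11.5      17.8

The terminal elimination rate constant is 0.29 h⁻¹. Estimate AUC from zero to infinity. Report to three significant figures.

AUC = 1850 µg/L·h

Trapezoidal AUC_0→11.5:
  [0→0.5]: (499.3+431.9)/2 × 0.5 = 232.8
  [0.5→1]: (431.9+373.6)/2 × 0.5 = 201.375
  [1→4]: (373.6+156.5)/2 × 3 = 795.15
  [4→5]: (156.5+117.1)/2 × 1 = 136.8
  [5→11]: (117.1+20.6)/2 × 6 = 413.1
  [11→11.5]: (20.6+17.8)/2 × 0.5 = 9.6
  Sum = 1788.825 µg/L·h
Extrapolated tail: C_last / k_e = 17.8 / 0.29 = 61.379
AUC_0→∞ = 1788.825 + 61.379 = 1850.204 µg/L·h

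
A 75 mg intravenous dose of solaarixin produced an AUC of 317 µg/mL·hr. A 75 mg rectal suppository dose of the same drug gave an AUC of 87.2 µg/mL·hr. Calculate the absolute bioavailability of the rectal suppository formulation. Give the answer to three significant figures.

F = (AUC_ev / D_ev) / (AUC_iv / D_iv)
  = (87.2/75) / (317/75)
  = 1.16267 / 4.22667 = 0.2751

F = 0.275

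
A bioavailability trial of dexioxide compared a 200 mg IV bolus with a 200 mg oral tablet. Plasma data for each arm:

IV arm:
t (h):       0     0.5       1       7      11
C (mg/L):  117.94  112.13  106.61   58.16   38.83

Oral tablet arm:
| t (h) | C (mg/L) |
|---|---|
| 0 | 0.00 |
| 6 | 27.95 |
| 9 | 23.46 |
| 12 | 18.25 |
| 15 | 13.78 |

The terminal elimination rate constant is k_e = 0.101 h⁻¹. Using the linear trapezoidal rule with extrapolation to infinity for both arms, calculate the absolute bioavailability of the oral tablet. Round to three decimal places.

Trapezoidal AUC_0→11 (IV):
  [0→0.5]: (117.94+112.13)/2 × 0.5 = 57.5175
  [0.5→1]: (112.13+106.61)/2 × 0.5 = 54.685
  [1→7]: (106.61+58.16)/2 × 6 = 494.31
  [7→11]: (58.16+38.83)/2 × 4 = 193.98
  Sum = 800.4925 mg/L·h
IV tail: 38.83/0.101 = 384.455; AUC_iv,0→∞ = 800.4925 + 384.455 = 1184.9475 mg/L·h
Trapezoidal AUC_0→15 (oral tablet):
  [0→6]: (0.00+27.95)/2 × 6 = 83.85
  [6→9]: (27.95+23.46)/2 × 3 = 77.115
  [9→12]: (23.46+18.25)/2 × 3 = 62.565
  [12→15]: (18.25+13.78)/2 × 3 = 48.045
  Sum = 271.575 mg/L·h
oral tablet tail: 13.78/0.101 = 136.436; AUC_ev,0→∞ = 271.575 + 136.436 = 408.011 mg/L·h
F = (AUC_ev/D_ev)/(AUC_iv/D_iv) = (408.011/200)/(1184.9475/200) = 2.040055/5.9247375 = 0.3443

F = 0.344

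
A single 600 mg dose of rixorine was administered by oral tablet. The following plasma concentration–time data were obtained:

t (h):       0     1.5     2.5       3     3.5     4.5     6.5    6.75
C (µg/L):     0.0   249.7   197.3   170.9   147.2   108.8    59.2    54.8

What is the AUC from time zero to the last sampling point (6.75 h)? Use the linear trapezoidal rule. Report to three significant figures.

Trapezoidal AUC_0→6.75:
  [0→1.5]: (0.0+249.7)/2 × 1.5 = 187.275
  [1.5→2.5]: (249.7+197.3)/2 × 1 = 223.5
  [2.5→3]: (197.3+170.9)/2 × 0.5 = 92.05
  [3→3.5]: (170.9+147.2)/2 × 0.5 = 79.525
  [3.5→4.5]: (147.2+108.8)/2 × 1 = 128.0
  [4.5→6.5]: (108.8+59.2)/2 × 2 = 168.0
  [6.5→6.75]: (59.2+54.8)/2 × 0.25 = 14.25
  Sum = 892.6 µg/L·h

AUC = 893 µg/L·h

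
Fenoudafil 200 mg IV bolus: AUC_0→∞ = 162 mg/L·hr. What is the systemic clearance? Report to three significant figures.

CL = 1.23 L/hr

CL = Dose_iv / AUC_0→∞
   = 200 / 162 = 1.23457 L/hr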